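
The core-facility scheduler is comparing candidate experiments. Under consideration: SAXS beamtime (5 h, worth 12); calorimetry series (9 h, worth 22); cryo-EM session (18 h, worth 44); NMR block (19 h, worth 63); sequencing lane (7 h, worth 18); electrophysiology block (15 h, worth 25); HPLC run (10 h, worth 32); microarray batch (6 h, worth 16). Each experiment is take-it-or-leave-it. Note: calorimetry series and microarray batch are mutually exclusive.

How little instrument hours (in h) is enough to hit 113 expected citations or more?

Look for the lowest-instrument combination reaching 113.
Taking NMR block + sequencing lane + HPLC run gives 113 (≥ 113) for 36 h.
Any bundle with less than 36 h falls short of 113.

36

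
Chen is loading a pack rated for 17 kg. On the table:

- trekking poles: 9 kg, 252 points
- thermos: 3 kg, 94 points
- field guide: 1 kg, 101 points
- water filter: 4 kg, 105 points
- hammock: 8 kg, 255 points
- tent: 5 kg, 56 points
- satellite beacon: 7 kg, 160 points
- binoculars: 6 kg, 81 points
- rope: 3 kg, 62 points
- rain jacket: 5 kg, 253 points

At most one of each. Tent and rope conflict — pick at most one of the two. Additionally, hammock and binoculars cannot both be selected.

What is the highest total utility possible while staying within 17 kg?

703

The ratio ordering already packs tightly: thermos + field guide + hammock + rain jacket, 17 kg, 703.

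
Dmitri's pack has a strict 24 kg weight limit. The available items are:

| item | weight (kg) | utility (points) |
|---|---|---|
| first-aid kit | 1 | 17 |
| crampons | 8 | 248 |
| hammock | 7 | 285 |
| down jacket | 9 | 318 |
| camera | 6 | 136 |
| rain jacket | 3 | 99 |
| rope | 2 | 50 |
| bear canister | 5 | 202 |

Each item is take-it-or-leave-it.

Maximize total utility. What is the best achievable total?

Density check — hammock 40.71, bear canister 40.40, down jacket 35.33, rain jacket 33.00 are the best per kg.
Hammock + down jacket + rain jacket + bear canister uses 24 of the 24 kg and totals 904.
Nothing else within 24 kg beats 904.

904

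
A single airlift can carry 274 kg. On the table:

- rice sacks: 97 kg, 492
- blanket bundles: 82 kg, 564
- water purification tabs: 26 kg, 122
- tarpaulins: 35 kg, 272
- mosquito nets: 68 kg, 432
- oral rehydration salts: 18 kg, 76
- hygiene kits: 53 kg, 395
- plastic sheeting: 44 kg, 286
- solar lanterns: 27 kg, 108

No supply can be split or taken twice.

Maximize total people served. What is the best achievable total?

By people served per kg: tarpaulins 7.77, hygiene kits 7.45, blanket bundles 6.88, plastic sheeting 6.50 lead.
The ratio heuristic lands on blanket bundles + water purification tabs + tarpaulins + oral rehydration salts + hygiene kits + plastic sheeting (1715) but leaves 16 kg idle.
Dropping tarpaulins and oral rehydration salts frees 53 kg; slotting in mosquito nets (68 kg) lifts the total to 1799 at 273 kg.
Every other selection either busts 274 kg or fails to beat 1799.

1799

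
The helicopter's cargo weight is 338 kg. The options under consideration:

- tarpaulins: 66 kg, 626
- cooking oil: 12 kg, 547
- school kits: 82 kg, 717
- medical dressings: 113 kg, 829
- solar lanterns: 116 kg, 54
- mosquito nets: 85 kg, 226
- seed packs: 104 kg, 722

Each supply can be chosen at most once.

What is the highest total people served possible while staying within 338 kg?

2815

Density check — cooking oil 45.58, tarpaulins 9.48, school kits 8.74, medical dressings 7.34 are the best per kg.
Filling by ratio: tarpaulins + cooking oil + school kits + medical dressings for 2719, with 65 kg left unused.
The 66 kg tied up in tarpaulins is better spent on seed packs — total rises to 2815 (311 kg).
The spare 27 kg is too small for any remaining supply, and no exchange beats 2815.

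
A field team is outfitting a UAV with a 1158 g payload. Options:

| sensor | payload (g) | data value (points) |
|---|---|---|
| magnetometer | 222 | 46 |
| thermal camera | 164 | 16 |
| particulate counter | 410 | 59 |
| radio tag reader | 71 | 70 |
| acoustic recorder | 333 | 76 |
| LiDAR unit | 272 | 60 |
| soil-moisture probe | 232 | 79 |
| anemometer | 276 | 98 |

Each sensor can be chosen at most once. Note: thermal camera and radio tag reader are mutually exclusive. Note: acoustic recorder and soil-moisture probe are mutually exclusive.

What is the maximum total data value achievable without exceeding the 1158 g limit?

353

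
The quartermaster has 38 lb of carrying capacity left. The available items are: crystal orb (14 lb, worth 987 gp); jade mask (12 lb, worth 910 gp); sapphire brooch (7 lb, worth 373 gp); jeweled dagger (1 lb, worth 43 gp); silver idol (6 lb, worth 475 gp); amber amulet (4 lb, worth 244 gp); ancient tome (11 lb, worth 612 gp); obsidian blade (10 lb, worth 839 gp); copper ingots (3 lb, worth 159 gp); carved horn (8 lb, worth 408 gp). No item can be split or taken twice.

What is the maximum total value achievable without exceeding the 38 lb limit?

2779

Taking the top-ratio items first gives jade mask + jeweled dagger + silver idol + amber amulet + obsidian blade + copper ingots for 2670 (36 lb).
Dropping silver idol and amber amulet and copper ingots frees 13 lb; slotting in crystal orb (14 lb) lifts the total to 2779 at 37 lb.
The closest alternative, jade mask + sapphire brooch + silver idol + obsidian blade + copper ingots, reaches only 2756.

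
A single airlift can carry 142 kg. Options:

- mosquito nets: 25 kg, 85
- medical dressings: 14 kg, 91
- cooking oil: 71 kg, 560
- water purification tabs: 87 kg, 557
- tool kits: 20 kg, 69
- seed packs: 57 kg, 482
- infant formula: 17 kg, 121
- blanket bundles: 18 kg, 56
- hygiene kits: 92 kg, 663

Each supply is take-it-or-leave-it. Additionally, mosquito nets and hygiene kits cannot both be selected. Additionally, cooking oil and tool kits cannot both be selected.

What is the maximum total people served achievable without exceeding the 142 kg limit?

1133

Best packing: medical dressings + cooking oil + seed packs — 142 kg, 1133 total.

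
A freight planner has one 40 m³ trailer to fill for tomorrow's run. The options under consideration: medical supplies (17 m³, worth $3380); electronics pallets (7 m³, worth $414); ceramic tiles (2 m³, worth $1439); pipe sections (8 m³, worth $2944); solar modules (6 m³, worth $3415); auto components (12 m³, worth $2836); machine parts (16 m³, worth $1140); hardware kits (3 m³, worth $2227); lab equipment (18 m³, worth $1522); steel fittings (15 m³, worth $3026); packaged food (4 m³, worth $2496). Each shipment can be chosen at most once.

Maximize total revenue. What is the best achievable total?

Density check — hardware kits 742.33, ceramic tiles 719.50, packaged food 624.00 are the best per m³.
Greedy by ratio would take ceramic tiles + pipe sections + solar modules + auto components + hardware kits + packaged food: 35 m³ used, total 15357.
Replace auto components with medical supplies: the trade gains 544 net, giving 15901 at 40 m³.
The closest alternative, ceramic tiles + pipe sections + solar modules + hardware kits + steel fittings + packaged food, reaches only 15547.

15901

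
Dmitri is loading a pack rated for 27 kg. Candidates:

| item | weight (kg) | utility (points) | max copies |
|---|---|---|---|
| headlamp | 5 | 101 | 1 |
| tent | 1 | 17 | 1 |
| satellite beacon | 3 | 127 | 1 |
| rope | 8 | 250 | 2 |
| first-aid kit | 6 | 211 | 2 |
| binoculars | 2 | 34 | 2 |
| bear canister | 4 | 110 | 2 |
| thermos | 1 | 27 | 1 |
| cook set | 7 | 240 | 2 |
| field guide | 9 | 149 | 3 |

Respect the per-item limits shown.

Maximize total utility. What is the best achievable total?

929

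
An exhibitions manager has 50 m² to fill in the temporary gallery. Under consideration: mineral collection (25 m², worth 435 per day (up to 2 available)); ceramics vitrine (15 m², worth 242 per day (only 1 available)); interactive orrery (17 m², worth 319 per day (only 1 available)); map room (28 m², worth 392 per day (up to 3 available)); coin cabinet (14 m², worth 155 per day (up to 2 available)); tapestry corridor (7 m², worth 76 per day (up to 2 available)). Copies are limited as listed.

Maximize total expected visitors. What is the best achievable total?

870

Density check — interactive orrery 18.76, mineral collection 17.40, ceramics vitrine 16.13 are the best per m².
Taking the top-ratio exhibits first gives mineral collection + interactive orrery + tapestry corridor for 830 (49 m²).
The 24 m² tied up in interactive orrery and tapestry corridor is better spent on mineral collection — total rises to 870 (50 m²).
Every other selection either busts 50 m² or exceeds an availability limit or fails to beat 870.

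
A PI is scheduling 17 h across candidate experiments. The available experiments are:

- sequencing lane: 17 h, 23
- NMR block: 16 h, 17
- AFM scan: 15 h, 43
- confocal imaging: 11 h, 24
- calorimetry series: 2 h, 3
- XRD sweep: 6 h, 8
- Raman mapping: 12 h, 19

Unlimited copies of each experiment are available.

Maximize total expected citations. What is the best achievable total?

46

AFM scan + calorimetry series uses 17 of the 17 h and totals 46.
Every other selection either busts 17 h or fails to beat 46.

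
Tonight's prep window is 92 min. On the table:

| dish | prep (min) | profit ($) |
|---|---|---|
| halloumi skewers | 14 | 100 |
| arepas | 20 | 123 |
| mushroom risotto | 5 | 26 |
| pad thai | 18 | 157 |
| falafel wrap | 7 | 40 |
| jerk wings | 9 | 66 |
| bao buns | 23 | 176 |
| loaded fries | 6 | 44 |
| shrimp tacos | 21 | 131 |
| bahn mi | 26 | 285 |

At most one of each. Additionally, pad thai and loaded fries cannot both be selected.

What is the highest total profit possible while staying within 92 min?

Halloumi skewers + pad thai + jerk wings + bao buns + bahn mi uses 90 of the 92 min and totals 784.
An exhaustive check of the 1024 subsets confirms 784.

784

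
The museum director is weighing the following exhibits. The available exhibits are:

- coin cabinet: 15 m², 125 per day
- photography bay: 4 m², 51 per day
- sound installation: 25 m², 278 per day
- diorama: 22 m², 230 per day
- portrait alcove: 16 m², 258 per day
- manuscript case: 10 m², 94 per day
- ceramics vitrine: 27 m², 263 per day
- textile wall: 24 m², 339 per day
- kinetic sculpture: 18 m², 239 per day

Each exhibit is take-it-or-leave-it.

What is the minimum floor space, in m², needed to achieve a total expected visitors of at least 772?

Minimise m² subject to total expected visitors ≥ 772.
portrait alcove + textile wall + kinetic sculpture: 836 expected visitors at 58 m².
Any bundle with less than 58 m² falls short of 772.

58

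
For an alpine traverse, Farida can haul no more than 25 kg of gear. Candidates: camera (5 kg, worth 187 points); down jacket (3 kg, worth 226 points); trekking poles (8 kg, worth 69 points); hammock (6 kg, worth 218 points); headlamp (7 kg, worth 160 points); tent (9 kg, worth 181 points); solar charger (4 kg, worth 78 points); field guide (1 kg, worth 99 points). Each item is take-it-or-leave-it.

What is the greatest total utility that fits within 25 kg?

911

Density check — field guide 99.00, down jacket 75.33, camera 37.40, hammock 36.33 are the best per kg.
The ratio heuristic lands on camera + down jacket + hammock + headlamp + field guide (890) but leaves 3 kg idle.
Dropping headlamp frees 7 kg; slotting in tent (9 kg) lifts the total to 911 at 24 kg.
The spare 1 kg is too small for any remaining item, and no exchange beats 911.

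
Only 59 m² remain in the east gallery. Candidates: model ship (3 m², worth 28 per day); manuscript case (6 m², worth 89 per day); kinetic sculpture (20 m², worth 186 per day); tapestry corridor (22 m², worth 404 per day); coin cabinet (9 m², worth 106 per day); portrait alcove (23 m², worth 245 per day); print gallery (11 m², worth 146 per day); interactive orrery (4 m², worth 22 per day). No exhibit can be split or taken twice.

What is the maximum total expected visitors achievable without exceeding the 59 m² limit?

The ratio heuristic lands on model ship + manuscript case + tapestry corridor + coin cabinet + print gallery + interactive orrery (795) but leaves 4 m² idle.
The 16 m² tied up in model ship and coin cabinet and interactive orrery is better spent on kinetic sculpture — total rises to 825 (59 m²).

825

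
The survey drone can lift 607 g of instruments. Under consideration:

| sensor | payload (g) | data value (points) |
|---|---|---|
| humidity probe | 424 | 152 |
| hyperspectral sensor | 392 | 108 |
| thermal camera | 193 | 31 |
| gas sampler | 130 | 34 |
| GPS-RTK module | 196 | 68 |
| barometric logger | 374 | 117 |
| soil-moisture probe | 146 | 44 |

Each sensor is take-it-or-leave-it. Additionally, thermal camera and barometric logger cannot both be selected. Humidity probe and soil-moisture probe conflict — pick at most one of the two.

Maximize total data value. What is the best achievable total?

186

Density check — humidity probe 0.36, GPS-RTK module 0.35, barometric logger 0.31 are the best per g.
Humidity probe + gas sampler uses 554 of the 607 g and totals 186.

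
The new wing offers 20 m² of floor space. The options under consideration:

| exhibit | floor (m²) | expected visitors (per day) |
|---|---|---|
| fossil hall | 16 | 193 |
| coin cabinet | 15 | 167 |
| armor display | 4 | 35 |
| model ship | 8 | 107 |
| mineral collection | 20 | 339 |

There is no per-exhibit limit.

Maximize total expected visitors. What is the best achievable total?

Mineral collection uses 20 of the 20 m² and totals 339.

339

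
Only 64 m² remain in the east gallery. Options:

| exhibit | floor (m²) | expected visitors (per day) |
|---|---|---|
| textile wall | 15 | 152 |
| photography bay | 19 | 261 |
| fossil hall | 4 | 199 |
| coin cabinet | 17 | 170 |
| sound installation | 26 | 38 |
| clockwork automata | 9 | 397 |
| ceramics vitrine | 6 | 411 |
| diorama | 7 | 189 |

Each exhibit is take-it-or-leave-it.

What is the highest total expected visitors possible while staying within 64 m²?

1627

By expected visitors per m²: ceramics vitrine 68.50, fossil hall 49.75, clockwork automata 44.11 lead.
Greedy by ratio would take textile wall + photography bay + fossil hall + clockwork automata + ceramics vitrine + diorama: 60 m² used, total 1609.
Replace textile wall with coin cabinet: the trade gains 18 net, giving 1627 at 62 m².
Every other selection either busts 64 m² or fails to beat 1627.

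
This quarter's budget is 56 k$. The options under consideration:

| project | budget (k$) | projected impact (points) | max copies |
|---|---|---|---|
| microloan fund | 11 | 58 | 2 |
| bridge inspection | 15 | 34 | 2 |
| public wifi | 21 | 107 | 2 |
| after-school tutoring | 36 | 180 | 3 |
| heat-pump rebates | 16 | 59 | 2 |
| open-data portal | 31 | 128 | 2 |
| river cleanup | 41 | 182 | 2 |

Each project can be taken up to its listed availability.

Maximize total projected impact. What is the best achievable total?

272

Ranking by ratio (projected impact/k$): microloan fund 5.27, public wifi 5.10, after-school tutoring 5.00, river cleanup 4.44.
Filling by ratio: 2×microloan fund + public wifi for 223, with 13 k$ left unused.
The 11 k$ tied up in microloan fund is better spent on public wifi — total rises to 272 (53 k$).
Every other selection either busts 56 k$ or exceeds an availability limit or fails to beat 272.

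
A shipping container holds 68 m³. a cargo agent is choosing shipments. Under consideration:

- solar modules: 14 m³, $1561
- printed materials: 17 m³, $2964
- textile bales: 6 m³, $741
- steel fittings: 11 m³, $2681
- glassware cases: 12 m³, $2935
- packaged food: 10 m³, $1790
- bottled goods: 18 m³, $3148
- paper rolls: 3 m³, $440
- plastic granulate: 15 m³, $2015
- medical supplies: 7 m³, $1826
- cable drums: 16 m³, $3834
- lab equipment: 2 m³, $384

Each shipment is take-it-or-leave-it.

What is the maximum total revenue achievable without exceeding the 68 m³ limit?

15064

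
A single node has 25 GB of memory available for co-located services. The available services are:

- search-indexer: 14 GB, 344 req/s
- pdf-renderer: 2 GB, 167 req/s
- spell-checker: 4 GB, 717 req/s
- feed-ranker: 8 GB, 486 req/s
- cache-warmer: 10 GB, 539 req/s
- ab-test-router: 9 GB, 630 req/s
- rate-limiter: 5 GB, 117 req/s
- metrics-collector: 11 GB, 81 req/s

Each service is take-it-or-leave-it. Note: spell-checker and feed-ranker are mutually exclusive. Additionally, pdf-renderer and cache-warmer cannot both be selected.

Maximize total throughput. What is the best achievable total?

Spell-checker + cache-warmer + ab-test-router uses 23 of the 25 GB and totals 1886.
Every other selection either busts 25 GB or breaks a pairing rule or fails to beat 1886.

1886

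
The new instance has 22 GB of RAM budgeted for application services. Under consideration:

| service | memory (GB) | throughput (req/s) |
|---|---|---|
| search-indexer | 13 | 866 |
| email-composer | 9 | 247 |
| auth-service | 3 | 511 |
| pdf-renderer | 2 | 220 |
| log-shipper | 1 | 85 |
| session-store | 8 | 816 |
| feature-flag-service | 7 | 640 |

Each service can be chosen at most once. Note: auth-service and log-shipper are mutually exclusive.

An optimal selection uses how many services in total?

The maximum throughput within 22 GB is 2187.
auth-service + pdf-renderer + session-store + feature-flag-service hits 2187 at 20 GB.
Every optimal selection uses 4 services.

4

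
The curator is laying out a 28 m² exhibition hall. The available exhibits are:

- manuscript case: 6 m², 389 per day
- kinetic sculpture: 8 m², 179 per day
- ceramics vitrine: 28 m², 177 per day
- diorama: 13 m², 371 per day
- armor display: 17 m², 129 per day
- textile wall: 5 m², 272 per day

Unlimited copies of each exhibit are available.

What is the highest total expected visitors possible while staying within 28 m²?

1711

Filling by ratio: 4×manuscript case for 1556, with 4 m² left unused.
The 6 m² tied up in manuscript case is better spent on 2×textile wall — total rises to 1711 (28 m²).
No other feasible combination exceeds 1711.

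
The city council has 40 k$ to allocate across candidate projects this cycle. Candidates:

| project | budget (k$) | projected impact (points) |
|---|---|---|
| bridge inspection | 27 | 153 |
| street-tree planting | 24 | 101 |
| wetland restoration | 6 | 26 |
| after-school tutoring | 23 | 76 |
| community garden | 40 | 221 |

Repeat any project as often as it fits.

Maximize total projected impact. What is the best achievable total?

221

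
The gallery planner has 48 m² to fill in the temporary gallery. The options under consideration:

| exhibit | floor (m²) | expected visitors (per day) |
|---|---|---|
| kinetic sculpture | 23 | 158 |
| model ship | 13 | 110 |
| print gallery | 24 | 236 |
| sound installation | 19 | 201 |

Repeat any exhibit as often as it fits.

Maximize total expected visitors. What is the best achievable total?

By expected visitors per m²: sound installation 10.58, print gallery 9.83, model ship 8.46 lead.
The ratio heuristic lands on 2×sound installation (402) but leaves 10 m² idle.
The 38 m² tied up in 2×sound installation is better spent on 2×print gallery — total rises to 472 (48 m²).
Every other selection either busts 48 m² or fails to beat 472.

472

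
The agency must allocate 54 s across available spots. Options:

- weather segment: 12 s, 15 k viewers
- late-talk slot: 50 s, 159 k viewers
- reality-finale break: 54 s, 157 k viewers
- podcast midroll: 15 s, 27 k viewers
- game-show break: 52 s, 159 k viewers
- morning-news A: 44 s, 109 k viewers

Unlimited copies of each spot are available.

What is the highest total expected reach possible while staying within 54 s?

159

Best packing: late-talk slot — 50 s, 159 total.
That's the maximum — no swap from here does better than 159.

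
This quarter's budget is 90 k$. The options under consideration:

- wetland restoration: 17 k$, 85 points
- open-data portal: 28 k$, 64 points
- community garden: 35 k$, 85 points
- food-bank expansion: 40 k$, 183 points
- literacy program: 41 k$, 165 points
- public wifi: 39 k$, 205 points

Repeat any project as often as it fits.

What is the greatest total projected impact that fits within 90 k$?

Greedy by ratio would take 2×public wifi: 78 k$ used, total 410.
Replace public wifi with 3×wetland restoration: the trade gains 50 net, giving 460 at 90 k$.
Nothing else within 90 k$ beats 460.

460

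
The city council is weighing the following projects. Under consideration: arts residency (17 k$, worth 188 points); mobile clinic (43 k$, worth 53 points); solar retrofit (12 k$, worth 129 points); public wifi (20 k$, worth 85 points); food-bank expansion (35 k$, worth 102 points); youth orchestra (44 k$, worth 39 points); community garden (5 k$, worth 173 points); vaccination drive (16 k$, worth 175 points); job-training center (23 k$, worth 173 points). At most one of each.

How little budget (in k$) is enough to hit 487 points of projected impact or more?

34

Look for the lowest-budget combination reaching 487.
Taking arts residency + solar retrofit + community garden gives 490 (≥ 487) for 34 k$.
No combination under 34 k$ hits 487.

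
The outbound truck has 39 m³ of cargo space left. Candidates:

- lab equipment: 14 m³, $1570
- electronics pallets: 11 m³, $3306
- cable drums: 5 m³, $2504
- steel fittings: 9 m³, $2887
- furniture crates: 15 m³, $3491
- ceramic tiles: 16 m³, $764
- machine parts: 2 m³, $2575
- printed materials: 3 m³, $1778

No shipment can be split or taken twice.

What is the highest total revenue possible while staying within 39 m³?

13654

A density-first pass picks electronics pallets + cable drums + steel fittings + machine parts + printed materials — 13050 at 30 m³.
Replace steel fittings with furniture crates: the trade gains 604 net, giving 13654 at 36 m³.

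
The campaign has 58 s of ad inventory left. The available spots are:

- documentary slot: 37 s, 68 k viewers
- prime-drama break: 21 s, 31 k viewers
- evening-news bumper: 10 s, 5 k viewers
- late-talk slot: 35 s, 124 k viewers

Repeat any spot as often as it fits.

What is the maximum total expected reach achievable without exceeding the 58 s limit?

155

Ranking by ratio (expected reach/s): late-talk slot 3.54, documentary slot 1.84, prime-drama break 1.48.
The ratio ordering already packs tightly: prime-drama break + late-talk slot, 56 s, 155.
The spare 2 s is too small for any remaining spot, and no exchange beats 155.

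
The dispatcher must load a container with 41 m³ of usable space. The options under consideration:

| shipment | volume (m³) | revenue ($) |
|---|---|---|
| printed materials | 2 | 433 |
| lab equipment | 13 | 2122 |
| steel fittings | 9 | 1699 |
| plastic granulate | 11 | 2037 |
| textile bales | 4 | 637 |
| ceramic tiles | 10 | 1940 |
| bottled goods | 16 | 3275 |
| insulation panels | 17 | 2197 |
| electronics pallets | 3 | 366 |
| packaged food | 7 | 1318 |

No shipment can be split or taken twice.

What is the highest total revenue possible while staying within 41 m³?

The ratio ordering already packs tightly: printed materials + steel fittings + textile bales + ceramic tiles + bottled goods, 41 m³, 7984.
An exhaustive check of the 1024 subsets confirms 7984.

7984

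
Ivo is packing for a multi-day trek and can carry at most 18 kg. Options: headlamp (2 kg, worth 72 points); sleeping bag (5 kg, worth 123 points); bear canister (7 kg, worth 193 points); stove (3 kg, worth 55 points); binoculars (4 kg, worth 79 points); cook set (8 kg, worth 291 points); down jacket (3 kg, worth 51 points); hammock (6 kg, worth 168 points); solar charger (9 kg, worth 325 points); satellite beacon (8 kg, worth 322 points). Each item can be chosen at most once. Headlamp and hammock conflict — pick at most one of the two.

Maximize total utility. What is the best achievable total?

685

By utility per kg: satellite beacon 40.25, cook set 36.38, solar charger 36.11, headlamp 36.00 lead.
Taking headlamp + cook set + satellite beacon: 18 kg used, 685 in utility.
Next best is solar charger + satellite beacon at 647 (17 kg) — short by 38.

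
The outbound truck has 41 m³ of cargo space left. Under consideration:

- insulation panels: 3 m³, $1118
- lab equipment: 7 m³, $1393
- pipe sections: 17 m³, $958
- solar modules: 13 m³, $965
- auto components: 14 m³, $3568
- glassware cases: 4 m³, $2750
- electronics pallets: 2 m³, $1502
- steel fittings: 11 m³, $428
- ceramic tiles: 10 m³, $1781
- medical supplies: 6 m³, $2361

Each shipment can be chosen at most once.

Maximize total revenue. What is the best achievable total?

A density-first pass picks insulation panels + lab equipment + auto components + glassware cases + electronics pallets + medical supplies — 12692 at 36 m³.
The 7 m³ tied up in lab equipment is better spent on ceramic tiles — total rises to 13080 (39 m³).
The closest alternative, insulation panels + lab equipment + auto components + glassware cases + electronics pallets + medical supplies, reaches only 12692.

13080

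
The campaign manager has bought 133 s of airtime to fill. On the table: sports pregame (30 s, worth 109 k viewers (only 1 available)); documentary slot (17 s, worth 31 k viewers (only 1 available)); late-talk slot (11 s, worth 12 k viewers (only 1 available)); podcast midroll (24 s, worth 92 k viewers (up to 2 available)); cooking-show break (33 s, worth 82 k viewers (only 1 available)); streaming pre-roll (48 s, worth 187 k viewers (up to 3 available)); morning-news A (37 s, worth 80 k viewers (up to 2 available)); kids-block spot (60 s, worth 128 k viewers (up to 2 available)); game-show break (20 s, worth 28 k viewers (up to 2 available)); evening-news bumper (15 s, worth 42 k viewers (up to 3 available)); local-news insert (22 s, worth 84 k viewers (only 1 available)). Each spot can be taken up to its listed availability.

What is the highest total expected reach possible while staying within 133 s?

Filling by ratio: late-talk slot + podcast midroll + 2×streaming pre-roll for 478, with 2 s left unused.
Replace late-talk slot and podcast midroll with evening-news bumper + local-news insert: the trade gains 22 net, giving 500 at 133 s.

500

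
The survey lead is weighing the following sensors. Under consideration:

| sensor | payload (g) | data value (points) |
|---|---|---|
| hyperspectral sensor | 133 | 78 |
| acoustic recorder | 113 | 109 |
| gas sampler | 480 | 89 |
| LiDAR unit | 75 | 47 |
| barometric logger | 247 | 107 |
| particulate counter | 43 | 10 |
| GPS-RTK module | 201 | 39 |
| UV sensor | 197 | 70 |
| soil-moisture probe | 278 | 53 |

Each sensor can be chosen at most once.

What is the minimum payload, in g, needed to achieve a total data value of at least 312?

Look for the lowest-payload combination reaching 312.
Taking hyperspectral sensor + acoustic recorder + LiDAR unit + particulate counter + UV sensor gives 314 (≥ 312) for 561 g.
No combination under 561 g hits 312.

561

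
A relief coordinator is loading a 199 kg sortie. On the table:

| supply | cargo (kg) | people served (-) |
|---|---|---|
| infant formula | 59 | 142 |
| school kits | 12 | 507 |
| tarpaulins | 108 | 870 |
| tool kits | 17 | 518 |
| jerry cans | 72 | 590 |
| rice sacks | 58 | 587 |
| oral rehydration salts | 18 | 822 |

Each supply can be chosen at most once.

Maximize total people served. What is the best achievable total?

3024

Ranking by ratio (people served/kg): oral rehydration salts 45.67, school kits 42.25, tool kits 30.47.
Best packing: school kits + tool kits + jerry cans + rice sacks + oral rehydration salts — 177 kg, 3024 total.
Next best is school kits + tarpaulins + rice sacks + oral rehydration salts at 2786 (196 kg) — short by 238.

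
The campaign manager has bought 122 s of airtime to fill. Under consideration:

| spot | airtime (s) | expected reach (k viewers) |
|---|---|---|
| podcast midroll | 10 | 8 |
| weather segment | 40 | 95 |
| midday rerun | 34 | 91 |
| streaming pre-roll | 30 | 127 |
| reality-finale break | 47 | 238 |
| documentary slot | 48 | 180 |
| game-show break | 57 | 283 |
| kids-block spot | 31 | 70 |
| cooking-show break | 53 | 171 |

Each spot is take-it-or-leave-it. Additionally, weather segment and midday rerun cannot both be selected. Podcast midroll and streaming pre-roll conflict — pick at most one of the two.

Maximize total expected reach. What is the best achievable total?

Density check — reality-finale break 5.06, game-show break 4.96, streaming pre-roll 4.23 are the best per s.
The ratio ordering already packs tightly: podcast midroll + reality-finale break + game-show break, 114 s, 529.
Nothing else feasible within 122 s beats 529.

529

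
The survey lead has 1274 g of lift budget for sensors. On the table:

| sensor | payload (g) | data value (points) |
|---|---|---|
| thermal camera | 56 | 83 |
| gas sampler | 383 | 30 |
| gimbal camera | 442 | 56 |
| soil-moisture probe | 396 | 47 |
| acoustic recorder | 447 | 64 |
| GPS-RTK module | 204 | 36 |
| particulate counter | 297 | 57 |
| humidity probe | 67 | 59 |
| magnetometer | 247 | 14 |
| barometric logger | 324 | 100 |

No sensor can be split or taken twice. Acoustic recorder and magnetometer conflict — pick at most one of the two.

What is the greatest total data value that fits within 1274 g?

Density check — thermal camera 1.48, humidity probe 0.88, barometric logger 0.31, particulate counter 0.19 are the best per g.
Filling by ratio: thermal camera + GPS-RTK module + particulate counter + humidity probe + magnetometer + barometric logger for 349, with 79 g left unused.
Replace GPS-RTK module and magnetometer with acoustic recorder: the trade gains 14 net, giving 363 at 1191 g.
That's the maximum — no feasible swap from here does better than 363.

363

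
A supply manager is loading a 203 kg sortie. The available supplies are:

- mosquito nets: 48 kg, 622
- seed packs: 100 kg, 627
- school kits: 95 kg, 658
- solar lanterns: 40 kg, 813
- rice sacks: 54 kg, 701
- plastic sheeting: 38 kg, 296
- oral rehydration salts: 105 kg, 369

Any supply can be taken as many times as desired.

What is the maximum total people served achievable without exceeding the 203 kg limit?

4065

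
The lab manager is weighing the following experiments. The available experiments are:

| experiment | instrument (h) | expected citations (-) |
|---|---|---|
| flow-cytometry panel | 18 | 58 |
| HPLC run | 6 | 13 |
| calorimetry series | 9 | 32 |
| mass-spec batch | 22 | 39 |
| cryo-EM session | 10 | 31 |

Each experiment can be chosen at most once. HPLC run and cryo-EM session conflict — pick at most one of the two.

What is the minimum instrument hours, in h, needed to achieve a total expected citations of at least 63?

19

Need the lightest bundle worth ≥ 63.
Taking calorimetry series + cryo-EM session gives 63 (≥ 63) for 19 h.
No combination under 19 h hits 63.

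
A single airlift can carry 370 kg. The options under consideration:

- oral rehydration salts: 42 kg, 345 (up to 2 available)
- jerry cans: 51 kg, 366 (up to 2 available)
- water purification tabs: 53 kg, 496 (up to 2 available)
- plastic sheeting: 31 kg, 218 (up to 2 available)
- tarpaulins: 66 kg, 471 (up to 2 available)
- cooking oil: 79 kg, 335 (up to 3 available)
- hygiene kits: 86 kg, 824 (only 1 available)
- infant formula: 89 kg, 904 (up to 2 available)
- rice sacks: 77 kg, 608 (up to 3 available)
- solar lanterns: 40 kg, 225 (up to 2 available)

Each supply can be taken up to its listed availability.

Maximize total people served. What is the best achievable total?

3624

Best packing: 2×water purification tabs + hygiene kits + 2×infant formula — 370 kg, 3624 total.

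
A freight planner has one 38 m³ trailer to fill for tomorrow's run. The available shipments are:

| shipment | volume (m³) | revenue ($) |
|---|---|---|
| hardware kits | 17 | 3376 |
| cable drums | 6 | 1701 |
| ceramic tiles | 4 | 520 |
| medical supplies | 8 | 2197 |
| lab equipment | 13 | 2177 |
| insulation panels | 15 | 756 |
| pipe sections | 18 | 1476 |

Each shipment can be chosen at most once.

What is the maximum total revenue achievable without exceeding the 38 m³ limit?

Hardware kits + cable drums + ceramic tiles + medical supplies uses 35 of the 38 m³ and totals 7794.

7794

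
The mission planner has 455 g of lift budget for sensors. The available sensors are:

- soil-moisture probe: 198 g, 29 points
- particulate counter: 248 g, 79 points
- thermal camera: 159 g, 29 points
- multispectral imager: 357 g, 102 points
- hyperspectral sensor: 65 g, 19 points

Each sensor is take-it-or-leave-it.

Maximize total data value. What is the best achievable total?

121

Taking the top-ratio sensors first gives particulate counter + hyperspectral sensor for 98 (313 g).
Replace particulate counter with multispectral imager: the trade gains 23 net, giving 121 at 422 g.
Runner-up soil-moisture probe + particulate counter tops out at 108.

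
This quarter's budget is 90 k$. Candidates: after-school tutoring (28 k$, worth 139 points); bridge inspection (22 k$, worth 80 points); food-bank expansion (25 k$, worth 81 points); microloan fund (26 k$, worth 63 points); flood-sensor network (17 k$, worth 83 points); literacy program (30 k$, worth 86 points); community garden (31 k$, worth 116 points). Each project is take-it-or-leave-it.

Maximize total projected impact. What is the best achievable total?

341

Greedy by ratio would take after-school tutoring + flood-sensor network + community garden: 76 k$ used, total 338.
Dropping flood-sensor network frees 17 k$; slotting in literacy program (30 k$) lifts the total to 341 at 89 k$.
The spare 1 k$ is too small for any remaining project, and no exchange beats 341.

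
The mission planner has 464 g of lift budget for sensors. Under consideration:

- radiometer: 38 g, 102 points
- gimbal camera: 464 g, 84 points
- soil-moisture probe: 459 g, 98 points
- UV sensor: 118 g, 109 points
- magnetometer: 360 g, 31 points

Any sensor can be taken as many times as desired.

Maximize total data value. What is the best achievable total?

Taking 12×radiometer: 456 g used, 1224 in data value.

1224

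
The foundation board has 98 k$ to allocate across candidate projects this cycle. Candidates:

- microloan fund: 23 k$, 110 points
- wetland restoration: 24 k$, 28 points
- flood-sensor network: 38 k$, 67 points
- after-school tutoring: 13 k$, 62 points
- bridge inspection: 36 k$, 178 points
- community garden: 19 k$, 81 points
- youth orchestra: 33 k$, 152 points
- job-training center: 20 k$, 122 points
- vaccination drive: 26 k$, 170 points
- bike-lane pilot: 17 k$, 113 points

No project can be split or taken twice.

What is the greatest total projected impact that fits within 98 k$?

557

Filling by ratio: microloan fund + job-training center + vaccination drive + bike-lane pilot for 515, with 12 k$ left unused.
Dropping microloan fund frees 23 k$; slotting in youth orchestra (33 k$) lifts the total to 557 at 96 k$.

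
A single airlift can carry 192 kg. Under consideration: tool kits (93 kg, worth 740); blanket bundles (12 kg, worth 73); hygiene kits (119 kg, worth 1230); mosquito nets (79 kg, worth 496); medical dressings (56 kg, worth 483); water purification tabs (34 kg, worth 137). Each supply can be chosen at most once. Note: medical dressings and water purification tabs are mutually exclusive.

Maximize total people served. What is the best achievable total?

1786

By people served per kg: hygiene kits 10.34, medical dressings 8.62, tool kits 7.96 lead.
Taking blanket bundles + hygiene kits + medical dressings: 187 kg used, 1786 in people served.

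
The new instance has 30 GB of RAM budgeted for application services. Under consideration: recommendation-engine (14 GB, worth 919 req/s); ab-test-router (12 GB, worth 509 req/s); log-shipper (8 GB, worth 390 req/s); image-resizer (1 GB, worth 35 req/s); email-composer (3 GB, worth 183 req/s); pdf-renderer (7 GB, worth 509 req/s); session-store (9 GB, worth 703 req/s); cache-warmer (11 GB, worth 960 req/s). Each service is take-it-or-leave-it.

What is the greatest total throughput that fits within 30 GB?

2355

Best packing: email-composer + pdf-renderer + session-store + cache-warmer — 30 GB, 2355 total.
Next best is image-resizer + pdf-renderer + session-store + cache-warmer at 2207 (28 GB) — short by 148.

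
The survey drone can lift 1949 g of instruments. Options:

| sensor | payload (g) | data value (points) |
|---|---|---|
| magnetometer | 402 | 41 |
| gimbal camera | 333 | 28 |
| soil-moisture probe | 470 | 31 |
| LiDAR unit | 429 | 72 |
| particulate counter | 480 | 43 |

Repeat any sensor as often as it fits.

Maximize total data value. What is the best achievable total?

288

Density check — LiDAR unit 0.17, magnetometer 0.10, particulate counter 0.09 are the best per g.
4×LiDAR unit uses 1716 of the 1949 g and totals 288.
No other feasible combination exceeds 288.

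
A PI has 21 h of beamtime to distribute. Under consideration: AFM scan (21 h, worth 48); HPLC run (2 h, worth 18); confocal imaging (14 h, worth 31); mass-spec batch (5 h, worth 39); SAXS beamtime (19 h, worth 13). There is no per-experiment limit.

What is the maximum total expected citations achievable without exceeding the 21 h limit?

183

Ranking by ratio (expected citations/h): HPLC run 9.00, mass-spec batch 7.80, AFM scan 2.29, confocal imaging 2.21.
Filling by ratio: 10×HPLC run for 180, with 1 h left unused.
Replace 2×HPLC run with mass-spec batch: the trade gains 3 net, giving 183 at 21 h.
Every other selection either busts 21 h or fails to beat 183.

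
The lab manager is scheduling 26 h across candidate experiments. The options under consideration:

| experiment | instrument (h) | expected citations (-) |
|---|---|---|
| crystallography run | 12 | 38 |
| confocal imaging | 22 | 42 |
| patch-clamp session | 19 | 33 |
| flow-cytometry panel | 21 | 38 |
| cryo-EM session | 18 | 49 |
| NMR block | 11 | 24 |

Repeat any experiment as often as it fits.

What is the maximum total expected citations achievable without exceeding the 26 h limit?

76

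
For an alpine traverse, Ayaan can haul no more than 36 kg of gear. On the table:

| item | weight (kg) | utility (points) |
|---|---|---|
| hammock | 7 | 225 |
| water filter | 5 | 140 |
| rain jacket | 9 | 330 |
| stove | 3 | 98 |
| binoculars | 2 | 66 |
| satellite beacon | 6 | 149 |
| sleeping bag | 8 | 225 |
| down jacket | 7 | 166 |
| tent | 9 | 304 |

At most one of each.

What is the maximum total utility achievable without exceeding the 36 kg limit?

Taking the top-ratio items first gives hammock + water filter + rain jacket + stove + binoculars + tent for 1163 (35 kg).
Dropping water filter and binoculars frees 7 kg; slotting in sleeping bag (8 kg) lifts the total to 1182 at 36 kg.
The closest alternative, hammock + rain jacket + stove + binoculars + satellite beacon + tent, reaches only 1172.

1182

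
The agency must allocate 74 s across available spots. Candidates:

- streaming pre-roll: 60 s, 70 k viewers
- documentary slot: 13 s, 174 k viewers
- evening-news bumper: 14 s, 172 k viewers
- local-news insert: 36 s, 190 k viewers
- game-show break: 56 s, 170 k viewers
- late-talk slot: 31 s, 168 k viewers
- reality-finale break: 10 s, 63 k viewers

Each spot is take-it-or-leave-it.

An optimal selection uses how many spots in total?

Best achievable expected reach is 599.
One optimal bundle: documentary slot + evening-news bumper + local-news insert + reality-finale break (73 s).
Any selection reaching 599 contains exactly 4 spots.

4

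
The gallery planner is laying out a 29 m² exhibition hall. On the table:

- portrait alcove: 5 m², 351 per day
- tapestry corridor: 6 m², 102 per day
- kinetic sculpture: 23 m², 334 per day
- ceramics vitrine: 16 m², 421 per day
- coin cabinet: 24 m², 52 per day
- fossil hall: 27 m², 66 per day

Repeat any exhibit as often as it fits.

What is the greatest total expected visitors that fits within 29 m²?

By expected visitors per m²: portrait alcove 70.20, ceramics vitrine 26.31, tapestry corridor 17.00, kinetic sculpture 14.52 lead.
5×portrait alcove uses 25 of the 29 m² and totals 1755.

1755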